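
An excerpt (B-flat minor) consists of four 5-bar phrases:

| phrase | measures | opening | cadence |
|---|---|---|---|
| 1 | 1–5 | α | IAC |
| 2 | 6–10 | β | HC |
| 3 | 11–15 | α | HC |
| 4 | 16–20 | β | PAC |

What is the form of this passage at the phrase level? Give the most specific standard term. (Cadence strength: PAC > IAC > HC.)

Four phrases in two halves: the first half (mm. 1–10) ends with a half cadence, the second (bars 11–20) with a perfect authentic cadence — a large antecedent–consequent pair, i.e. a double period.
Phrase 3 begins with the same material as phrase 1, making it parallel.

parallel double period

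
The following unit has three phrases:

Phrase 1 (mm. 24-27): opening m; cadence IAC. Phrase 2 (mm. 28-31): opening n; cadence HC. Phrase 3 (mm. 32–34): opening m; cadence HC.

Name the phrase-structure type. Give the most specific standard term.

phrase group

The final phrase closes with a half cadence, which is not stronger than the preceding half cadence; the 3 phrases lack an overall antecedent–consequent design and so form a phrase group.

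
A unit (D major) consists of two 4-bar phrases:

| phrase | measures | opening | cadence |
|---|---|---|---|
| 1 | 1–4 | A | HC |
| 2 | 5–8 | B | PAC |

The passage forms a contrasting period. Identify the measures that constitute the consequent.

The antecedent is the phrase ending with the weaker cadence (half cadence, phrase 1) and the consequent the one ending more conclusively (perfect authentic cadence, phrase 2); the consequent is bars 5-8.

measures 5–8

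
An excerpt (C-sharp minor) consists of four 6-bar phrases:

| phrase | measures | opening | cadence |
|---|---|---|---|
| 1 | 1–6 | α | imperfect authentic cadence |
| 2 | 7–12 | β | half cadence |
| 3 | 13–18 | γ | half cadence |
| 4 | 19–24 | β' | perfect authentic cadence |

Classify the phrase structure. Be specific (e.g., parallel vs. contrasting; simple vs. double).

contrasting double period

Four phrases in two halves: the first half (mm. 1–12) ends with a half cadence, the second (mm. 13-24) with a perfect authentic cadence — a large antecedent–consequent pair, i.e. a double period.
Phrase 3 begins with different material from phrase 1, making it contrasting.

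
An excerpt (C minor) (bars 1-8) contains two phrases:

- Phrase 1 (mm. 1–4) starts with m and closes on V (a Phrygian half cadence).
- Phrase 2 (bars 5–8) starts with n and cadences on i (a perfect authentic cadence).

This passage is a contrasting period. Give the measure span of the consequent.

The antecedent is the phrase ending with the weaker cadence (Phrygian half cadence, phrase 1) and the consequent the one ending more conclusively (perfect authentic cadence, phrase 2); the consequent is mm. 5-8.

measures 5–8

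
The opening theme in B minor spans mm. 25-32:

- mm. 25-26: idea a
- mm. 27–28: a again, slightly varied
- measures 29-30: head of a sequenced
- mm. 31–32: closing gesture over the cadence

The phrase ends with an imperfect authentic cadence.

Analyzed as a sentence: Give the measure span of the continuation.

After the presentation (bars 25–28), the continuation covers the fragmentation through the cadence: bars 29–32.

measures 29–32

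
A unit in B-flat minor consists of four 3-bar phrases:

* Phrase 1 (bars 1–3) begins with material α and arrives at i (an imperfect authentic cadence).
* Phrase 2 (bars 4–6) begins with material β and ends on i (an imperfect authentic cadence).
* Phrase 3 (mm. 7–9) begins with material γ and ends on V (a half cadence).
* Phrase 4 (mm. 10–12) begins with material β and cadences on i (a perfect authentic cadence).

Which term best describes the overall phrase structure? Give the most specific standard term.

contrasting double period

Four phrases in two halves: the first half (mm. 1–6) ends with an imperfect authentic cadence, the second (mm. 7–12) with a perfect authentic cadence — a large antecedent–consequent pair, i.e. a double period.
Phrase 3 begins with different material from phrase 1, making it contrasting.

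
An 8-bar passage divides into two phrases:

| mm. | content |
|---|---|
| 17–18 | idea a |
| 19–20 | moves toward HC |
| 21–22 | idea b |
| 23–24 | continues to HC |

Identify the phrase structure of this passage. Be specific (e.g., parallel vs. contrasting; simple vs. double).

The second phrase closes with a half cadence, which is not stronger than the first phrase's half cadence; without a weak→strong cadential pair there is no antecedent–consequent relationship, so this is a phrase group rather than a period.

phrase group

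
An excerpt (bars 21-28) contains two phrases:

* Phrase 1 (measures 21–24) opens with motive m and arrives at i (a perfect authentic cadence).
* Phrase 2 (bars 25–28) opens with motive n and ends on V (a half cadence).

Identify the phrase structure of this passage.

phrase group

The second phrase closes with a half cadence, which is not stronger than the first phrase's perfect authentic cadence; without a weak→strong cadential pair there is no antecedent–consequent relationship, so this is a phrase group rather than a period.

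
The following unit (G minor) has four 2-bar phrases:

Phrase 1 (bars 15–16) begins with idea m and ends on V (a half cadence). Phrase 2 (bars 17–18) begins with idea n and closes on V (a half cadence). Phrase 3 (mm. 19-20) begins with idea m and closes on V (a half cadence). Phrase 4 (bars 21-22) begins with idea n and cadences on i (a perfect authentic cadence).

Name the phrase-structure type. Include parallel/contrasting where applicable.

Four phrases in two halves: the first half (mm. 15–18) ends with a half cadence, the second (mm. 19-22) with a perfect authentic cadence — a large antecedent–consequent pair, i.e. a double period.
Phrase 3 begins with the same material as phrase 1, making it parallel.

parallel double period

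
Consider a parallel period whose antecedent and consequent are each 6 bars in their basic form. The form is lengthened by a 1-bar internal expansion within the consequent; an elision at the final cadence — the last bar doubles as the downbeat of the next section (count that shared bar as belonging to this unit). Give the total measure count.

13 measures

Basic parallel period: 6 + 6 = 12 bars.
12 (basic form) + 1 (internal expansion) = 13.
The elision shares a bar with the next section but does not change this unit's count.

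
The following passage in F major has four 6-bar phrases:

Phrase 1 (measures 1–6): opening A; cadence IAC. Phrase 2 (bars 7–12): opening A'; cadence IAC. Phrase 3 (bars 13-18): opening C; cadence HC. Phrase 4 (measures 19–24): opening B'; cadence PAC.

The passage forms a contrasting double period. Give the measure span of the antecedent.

In a double period the first pair of phrases (ending imperfect authentic cadence) is the large antecedent and the second pair (ending perfect authentic cadence) is the large consequent; the antecedent is measures 1–12.

measures 1–12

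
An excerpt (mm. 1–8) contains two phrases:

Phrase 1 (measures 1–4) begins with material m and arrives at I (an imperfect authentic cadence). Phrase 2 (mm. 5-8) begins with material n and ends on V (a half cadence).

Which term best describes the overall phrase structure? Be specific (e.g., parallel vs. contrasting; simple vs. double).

phrase group

The second phrase closes with a half cadence, which is not stronger than the first phrase's imperfect authentic cadence; without a weak→strong cadential pair there is no antecedent–consequent relationship, so this is a phrase group rather than a period.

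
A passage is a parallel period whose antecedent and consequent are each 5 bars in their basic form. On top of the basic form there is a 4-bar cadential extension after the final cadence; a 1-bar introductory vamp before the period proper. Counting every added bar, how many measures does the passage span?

15 measures

Basic parallel period: 5 + 5 = 10 bars.
10 (basic form) + 4 (cadential extension) + 1 (introduction) = 15.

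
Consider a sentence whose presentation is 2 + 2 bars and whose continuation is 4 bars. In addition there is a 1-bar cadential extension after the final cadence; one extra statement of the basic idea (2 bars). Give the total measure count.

Basic sentence: 2 + 2 + 4 = 8 bars.
8 (basic form) + 1 (cadential extension) + 2 (extra statement) = 11.

11 measures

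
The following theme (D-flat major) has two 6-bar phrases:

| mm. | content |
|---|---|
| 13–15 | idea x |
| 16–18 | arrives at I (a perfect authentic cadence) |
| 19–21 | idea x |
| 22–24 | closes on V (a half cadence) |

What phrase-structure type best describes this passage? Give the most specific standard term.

phrase group

The second phrase closes with a half cadence, which is not stronger than the first phrase's perfect authentic cadence; without a weak→strong cadential pair there is no antecedent–consequent relationship, so this is a phrase group rather than a period.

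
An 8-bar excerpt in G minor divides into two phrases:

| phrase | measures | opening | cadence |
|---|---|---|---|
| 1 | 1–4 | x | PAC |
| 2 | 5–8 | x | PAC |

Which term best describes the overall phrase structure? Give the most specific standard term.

Both phrases have the same opening (x) and the same cadence (perfect authentic cadence): the second is a restatement, not a consequent, so this is a repeated phrase rather than a period.

repeated phrase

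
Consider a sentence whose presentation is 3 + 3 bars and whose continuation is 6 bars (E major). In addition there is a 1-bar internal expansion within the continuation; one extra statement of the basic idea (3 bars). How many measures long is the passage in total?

16 measures

Basic sentence: 3 + 3 + 6 = 12 bars.
12 (basic form) + 1 (internal expansion) + 3 (extra statement) = 16.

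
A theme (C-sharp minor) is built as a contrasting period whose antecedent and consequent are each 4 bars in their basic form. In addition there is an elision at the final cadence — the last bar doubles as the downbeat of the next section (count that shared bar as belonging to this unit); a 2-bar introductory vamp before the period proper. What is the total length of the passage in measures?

10 measures

Basic contrasting period: 4 + 4 = 8 bars.
8 (basic form) + 2 (introduction) = 10.
The elision shares a bar with the next section but does not change this unit's count.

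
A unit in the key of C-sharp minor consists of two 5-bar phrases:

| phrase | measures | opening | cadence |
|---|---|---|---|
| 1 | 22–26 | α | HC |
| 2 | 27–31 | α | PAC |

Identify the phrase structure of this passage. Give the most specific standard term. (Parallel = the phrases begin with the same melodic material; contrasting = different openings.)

parallel period

Phrase 1 ends with a half cadence (weaker) and phrase 2 with a perfect authentic cadence (stronger): antecedent + consequent = a period.
The two phrases open with the same material (α / α), so the period is parallel.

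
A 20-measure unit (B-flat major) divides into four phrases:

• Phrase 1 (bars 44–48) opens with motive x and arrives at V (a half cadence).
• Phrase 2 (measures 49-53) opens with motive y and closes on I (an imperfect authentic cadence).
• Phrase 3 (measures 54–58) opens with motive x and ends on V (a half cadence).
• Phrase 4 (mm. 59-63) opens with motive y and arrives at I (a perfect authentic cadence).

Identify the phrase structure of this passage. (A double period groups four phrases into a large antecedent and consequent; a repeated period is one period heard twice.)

Four phrases in two halves: the first half (mm. 44–53) ends with an imperfect authentic cadence, the second (mm. 54–63) with a perfect authentic cadence — a large antecedent–consequent pair, i.e. a double period.
Phrase 3 begins with the same material as phrase 1, making it parallel.

parallel double period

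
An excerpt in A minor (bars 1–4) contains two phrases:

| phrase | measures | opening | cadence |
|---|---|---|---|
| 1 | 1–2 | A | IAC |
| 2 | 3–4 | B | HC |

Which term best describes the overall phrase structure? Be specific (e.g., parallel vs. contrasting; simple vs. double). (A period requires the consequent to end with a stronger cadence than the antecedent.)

phrase group

The second phrase closes with a half cadence, which is not stronger than the first phrase's imperfect authentic cadence; without a weak→strong cadential pair there is no antecedent–consequent relationship, so this is a phrase group rather than a period.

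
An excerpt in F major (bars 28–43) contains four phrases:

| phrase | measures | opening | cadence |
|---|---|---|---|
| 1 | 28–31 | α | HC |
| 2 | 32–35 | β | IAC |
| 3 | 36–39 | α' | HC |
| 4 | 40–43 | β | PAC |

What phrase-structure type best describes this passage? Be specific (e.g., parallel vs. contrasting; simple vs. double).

Four phrases in two halves: the first half (bars 28–35) ends with an imperfect authentic cadence, the second (measures 36–43) with a perfect authentic cadence — a large antecedent–consequent pair, i.e. a double period.
Phrase 3 begins with the same material as phrase 1, making it parallel.

parallel double period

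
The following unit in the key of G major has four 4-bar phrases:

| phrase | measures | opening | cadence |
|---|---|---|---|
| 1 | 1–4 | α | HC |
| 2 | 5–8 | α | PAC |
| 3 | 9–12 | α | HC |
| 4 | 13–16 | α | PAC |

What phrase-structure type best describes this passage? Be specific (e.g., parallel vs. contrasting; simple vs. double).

The cadence pattern HC–PAC–HC–PAC is weak–strong twice, and phrases 3–4 restate phrases 1–2: a period heard twice, not a double period (which would end weakly at phrase 2).

repeated period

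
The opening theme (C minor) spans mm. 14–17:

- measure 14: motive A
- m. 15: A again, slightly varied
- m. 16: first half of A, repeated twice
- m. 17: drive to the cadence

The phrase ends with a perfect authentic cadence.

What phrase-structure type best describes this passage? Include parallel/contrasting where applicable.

sentence

Basic idea (measure 14) + its repetition (bar 15) form the presentation; fragmentation and cadence (mm. 16–17) form the continuation — the 4-bar whole is a sentence.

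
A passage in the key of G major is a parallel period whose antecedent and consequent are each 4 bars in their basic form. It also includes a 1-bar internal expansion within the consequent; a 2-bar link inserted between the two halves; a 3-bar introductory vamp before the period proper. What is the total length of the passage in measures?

Basic parallel period: 4 + 4 = 8 bars.
8 (basic form) + 1 (internal expansion) + 2 (link) + 3 (introduction) = 14.

14 measures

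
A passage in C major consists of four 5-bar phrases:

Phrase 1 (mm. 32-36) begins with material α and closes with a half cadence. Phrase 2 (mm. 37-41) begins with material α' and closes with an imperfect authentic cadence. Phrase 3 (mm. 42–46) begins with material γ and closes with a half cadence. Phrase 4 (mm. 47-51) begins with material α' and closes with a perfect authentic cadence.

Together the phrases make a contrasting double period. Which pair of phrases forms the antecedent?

phrases 1 and 2

In a double period the first pair of phrases (ending imperfect authentic cadence) is the large antecedent and the second pair (ending perfect authentic cadence) is the large consequent; the antecedent is phrases 1 and 2.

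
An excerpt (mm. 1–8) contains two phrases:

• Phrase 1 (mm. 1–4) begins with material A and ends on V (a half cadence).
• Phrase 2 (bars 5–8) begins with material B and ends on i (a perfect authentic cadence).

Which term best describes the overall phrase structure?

Phrase 1 ends with a half cadence (weaker) and phrase 2 with a perfect authentic cadence (stronger): antecedent + consequent = a period.
The two phrases open with different material (A / B), so the period is contrasting.

contrasting period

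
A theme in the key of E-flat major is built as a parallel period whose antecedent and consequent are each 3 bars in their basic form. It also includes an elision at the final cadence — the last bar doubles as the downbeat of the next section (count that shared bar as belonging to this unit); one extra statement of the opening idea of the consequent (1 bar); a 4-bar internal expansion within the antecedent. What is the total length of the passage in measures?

11 measures

Basic parallel period: 3 + 3 = 6 bars.
6 (basic form) + 1 (extra statement) + 4 (internal expansion) = 11.
The elision shares a bar with the next section but does not change this unit's count.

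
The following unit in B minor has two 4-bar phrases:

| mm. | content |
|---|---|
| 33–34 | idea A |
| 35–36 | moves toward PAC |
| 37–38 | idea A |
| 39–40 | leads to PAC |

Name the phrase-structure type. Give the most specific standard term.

Both phrases have the same opening (A) and the same cadence (perfect authentic cadence): the second is a restatement, not a consequent, so this is a repeated phrase rather than a period.

repeated phrase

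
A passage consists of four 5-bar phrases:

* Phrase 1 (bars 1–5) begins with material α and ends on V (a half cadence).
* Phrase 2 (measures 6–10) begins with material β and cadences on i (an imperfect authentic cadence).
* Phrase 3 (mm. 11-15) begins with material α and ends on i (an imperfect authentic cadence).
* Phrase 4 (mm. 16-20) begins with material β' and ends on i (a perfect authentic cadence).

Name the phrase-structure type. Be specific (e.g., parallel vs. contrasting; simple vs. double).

Four phrases in two halves: the first half (bars 1–10) ends with an imperfect authentic cadence, the second (measures 11–20) with a perfect authentic cadence — a large antecedent–consequent pair, i.e. a double period.
Phrase 3 begins with the same material as phrase 1, making it parallel.

parallel double period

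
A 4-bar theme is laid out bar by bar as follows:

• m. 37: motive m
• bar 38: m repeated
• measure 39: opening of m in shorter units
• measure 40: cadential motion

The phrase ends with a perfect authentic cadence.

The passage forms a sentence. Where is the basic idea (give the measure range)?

The presentation of a sentence is the basic idea (m. 37) plus its repetition (m. 38); the basic idea is therefore m. 37.

measures 37–37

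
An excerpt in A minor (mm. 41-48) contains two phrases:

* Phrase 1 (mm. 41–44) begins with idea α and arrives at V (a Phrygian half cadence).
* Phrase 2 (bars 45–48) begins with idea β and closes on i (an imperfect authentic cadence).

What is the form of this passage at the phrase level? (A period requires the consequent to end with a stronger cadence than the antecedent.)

Phrase 1 ends with a Phrygian half cadence (weaker) and phrase 2 with an imperfect authentic cadence (stronger): antecedent + consequent = a period.
The two phrases open with different material (α / β), so the period is contrasting.

contrasting period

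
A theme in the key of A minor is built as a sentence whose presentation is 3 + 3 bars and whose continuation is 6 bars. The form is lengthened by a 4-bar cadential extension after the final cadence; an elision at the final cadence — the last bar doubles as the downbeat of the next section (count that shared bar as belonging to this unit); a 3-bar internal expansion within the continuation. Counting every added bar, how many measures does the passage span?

Basic sentence: 3 + 3 + 6 = 12 bars.
12 (basic form) + 4 (cadential extension) + 3 (internal expansion) = 19.
The elision shares a bar with the next section but does not change this unit's count.

19 measures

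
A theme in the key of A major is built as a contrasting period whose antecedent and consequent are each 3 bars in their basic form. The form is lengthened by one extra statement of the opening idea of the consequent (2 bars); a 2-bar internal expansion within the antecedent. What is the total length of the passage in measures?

10 measures

Basic contrasting period: 3 + 3 = 6 bars.
6 (basic form) + 2 (extra statement) + 2 (internal expansion) = 10.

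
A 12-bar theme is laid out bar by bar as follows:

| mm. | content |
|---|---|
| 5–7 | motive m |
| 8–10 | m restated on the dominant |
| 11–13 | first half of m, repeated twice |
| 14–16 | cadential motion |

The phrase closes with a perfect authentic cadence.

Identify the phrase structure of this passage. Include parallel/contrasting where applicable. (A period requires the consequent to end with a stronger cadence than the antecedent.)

Basic idea (mm. 5–7) + its repetition (bars 8–10) form the presentation; fragmentation and cadence (mm. 11–16) form the continuation — the 12-bar whole is a sentence.

sentence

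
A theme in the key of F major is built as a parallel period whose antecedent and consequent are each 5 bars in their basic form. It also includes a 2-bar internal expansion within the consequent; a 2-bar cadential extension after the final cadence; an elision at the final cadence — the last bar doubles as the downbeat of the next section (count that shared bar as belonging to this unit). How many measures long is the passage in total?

Basic parallel period: 5 + 5 = 10 bars.
10 (basic form) + 2 (internal expansion) + 2 (cadential extension) = 14.
The elision shares a bar with the next section but does not change this unit's count.

14 measures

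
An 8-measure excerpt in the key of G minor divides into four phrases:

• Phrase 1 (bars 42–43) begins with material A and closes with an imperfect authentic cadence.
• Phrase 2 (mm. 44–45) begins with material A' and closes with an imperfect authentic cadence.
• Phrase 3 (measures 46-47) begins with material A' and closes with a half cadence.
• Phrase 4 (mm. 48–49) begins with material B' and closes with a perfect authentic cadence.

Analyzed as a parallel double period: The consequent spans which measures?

In a double period the four phrases pair into a large antecedent (phrases 1–2, ending imperfect authentic cadence) and a large consequent (phrases 3–4, ending perfect authentic cadence). The consequent spans measures 46–49.

measures 46–49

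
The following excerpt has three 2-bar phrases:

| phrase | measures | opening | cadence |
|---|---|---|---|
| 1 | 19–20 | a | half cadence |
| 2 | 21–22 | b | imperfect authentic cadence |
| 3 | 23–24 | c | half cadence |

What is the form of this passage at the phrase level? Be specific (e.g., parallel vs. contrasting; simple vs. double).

phrase group

The final phrase closes with a half cadence, which is not stronger than the preceding imperfect authentic cadence; the 3 phrases lack an overall antecedent–consequent design and so form a phrase group.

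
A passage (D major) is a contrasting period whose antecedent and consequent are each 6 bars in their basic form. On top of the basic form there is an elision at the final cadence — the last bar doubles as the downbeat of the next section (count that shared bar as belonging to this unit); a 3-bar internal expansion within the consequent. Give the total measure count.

Basic contrasting period: 6 + 6 = 12 bars.
12 (basic form) + 3 (internal expansion) = 15.
The elision shares a bar with the next section but does not change this unit's count.

15 measures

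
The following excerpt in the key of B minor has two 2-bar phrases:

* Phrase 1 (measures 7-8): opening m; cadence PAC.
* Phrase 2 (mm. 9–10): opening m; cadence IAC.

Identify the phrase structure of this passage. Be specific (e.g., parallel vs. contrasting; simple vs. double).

The second phrase closes with an imperfect authentic cadence, which is not stronger than the first phrase's perfect authentic cadence; without a weak→strong cadential pair there is no antecedent–consequent relationship, so this is a phrase group rather than a period.

phrase group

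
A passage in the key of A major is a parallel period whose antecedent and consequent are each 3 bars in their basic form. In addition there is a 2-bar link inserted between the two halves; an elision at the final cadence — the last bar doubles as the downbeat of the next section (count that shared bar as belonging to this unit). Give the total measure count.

8 measures

Basic parallel period: 3 + 3 = 6 bars.
6 (basic form) + 2 (link) = 8.
The elision shares a bar with the next section but does not change this unit's count.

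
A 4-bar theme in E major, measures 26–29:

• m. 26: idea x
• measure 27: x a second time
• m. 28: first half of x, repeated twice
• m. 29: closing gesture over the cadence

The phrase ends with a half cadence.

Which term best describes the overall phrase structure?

Basic idea (m. 26) + its repetition (bar 27) form the presentation; fragmentation and cadence (mm. 28-29) form the continuation — the 4-bar whole is a sentence.

sentence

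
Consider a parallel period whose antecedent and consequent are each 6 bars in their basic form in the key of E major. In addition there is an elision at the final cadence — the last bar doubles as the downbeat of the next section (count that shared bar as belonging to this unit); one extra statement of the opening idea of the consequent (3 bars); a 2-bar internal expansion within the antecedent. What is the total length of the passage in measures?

Basic parallel period: 6 + 6 = 12 bars.
12 (basic form) + 3 (extra statement) + 2 (internal expansion) = 17.
The elision shares a bar with the next section but does not change this unit's count.

17 measures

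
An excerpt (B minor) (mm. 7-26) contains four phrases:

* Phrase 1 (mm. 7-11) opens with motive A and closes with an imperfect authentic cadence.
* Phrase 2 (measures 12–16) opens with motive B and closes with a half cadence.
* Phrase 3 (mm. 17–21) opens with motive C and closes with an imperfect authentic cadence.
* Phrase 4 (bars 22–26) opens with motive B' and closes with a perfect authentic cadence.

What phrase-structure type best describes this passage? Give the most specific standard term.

contrasting double period

Four phrases in two halves: the first half (measures 7–16) ends with a half cadence, the second (mm. 17–26) with a perfect authentic cadence — a large antecedent–consequent pair, i.e. a double period.
Phrase 3 begins with different material from phrase 1, making it contrasting.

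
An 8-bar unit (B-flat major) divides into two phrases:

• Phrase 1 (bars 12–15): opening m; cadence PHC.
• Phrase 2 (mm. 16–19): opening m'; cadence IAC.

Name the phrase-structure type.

Phrase 1 ends with a Phrygian half cadence (weaker) and phrase 2 with an imperfect authentic cadence (stronger): antecedent + consequent = a period.
The two phrases open with the same material (m / m'), so the period is parallel.

parallel period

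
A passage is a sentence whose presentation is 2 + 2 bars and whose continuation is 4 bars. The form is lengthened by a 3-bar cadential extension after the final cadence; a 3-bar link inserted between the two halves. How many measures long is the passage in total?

14 measures

Basic sentence: 2 + 2 + 4 = 8 bars.
8 (basic form) + 3 (cadential extension) + 3 (link) = 14.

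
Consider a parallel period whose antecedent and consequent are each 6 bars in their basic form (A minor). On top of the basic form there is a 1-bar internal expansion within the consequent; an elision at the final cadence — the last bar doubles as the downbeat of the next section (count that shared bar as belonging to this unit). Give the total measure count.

13 measures

Basic parallel period: 6 + 6 = 12 bars.
12 (basic form) + 1 (internal expansion) = 13.
The elision shares a bar with the next section but does not change this unit's count.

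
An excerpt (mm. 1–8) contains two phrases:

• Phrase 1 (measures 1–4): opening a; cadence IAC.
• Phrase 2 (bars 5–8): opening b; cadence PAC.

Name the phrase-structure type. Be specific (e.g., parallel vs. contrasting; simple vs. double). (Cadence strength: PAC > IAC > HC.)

contrasting period

Phrase 1 ends with an imperfect authentic cadence (weaker) and phrase 2 with a perfect authentic cadence (stronger): antecedent + consequent = a period.
The two phrases open with different material (a / b), so the period is contrasting.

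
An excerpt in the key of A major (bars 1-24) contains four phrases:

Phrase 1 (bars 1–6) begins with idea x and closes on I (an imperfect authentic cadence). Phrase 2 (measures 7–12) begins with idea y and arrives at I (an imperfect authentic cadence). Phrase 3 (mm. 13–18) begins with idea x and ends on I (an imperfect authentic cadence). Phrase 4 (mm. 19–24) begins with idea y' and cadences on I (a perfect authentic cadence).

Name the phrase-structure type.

parallel double period

Four phrases in two halves: the first half (mm. 1–12) ends with an imperfect authentic cadence, the second (mm. 13–24) with a perfect authentic cadence — a large antecedent–consequent pair, i.e. a double period.
Phrase 3 begins with the same material as phrase 1, making it parallel.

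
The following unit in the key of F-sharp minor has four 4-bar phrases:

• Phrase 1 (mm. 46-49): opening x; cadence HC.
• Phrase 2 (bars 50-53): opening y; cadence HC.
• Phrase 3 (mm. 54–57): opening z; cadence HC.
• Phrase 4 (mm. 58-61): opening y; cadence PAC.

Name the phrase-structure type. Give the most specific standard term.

contrasting double period

Four phrases in two halves: the first half (mm. 46-53) ends with a half cadence, the second (mm. 54–61) with a perfect authentic cadence — a large antecedent–consequent pair, i.e. a double period.
Phrase 3 begins with different material from phrase 1, making it contrasting.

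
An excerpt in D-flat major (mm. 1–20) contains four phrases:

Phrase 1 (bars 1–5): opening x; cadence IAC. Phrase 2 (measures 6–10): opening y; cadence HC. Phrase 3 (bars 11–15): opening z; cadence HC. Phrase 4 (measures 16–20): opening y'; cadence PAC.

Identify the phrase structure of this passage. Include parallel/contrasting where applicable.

Four phrases in two halves: the first half (bars 1–10) ends with a half cadence, the second (mm. 11-20) with a perfect authentic cadence — a large antecedent–consequent pair, i.e. a double period.
Phrase 3 begins with different material from phrase 1, making it contrasting.

contrasting double period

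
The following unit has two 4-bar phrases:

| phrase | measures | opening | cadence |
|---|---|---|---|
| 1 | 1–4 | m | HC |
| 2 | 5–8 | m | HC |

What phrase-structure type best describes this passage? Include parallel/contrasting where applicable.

Both phrases have the same opening (m) and the same cadence (half cadence): the second is a restatement, not a consequent, so this is a repeated phrase rather than a period.

repeated phrase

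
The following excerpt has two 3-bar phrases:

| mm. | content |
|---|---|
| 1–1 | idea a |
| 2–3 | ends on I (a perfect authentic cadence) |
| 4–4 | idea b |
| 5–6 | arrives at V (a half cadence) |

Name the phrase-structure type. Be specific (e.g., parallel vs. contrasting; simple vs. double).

The second phrase closes with a half cadence, which is not stronger than the first phrase's perfect authentic cadence; without a weak→strong cadential pair there is no antecedent–consequent relationship, so this is a phrase group rather than a period.

phrase group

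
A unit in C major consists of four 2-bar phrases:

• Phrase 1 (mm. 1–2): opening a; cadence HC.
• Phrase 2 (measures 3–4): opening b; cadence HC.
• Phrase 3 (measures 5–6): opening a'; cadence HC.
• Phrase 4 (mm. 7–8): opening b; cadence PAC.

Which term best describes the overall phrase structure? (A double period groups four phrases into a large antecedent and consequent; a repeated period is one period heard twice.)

Four phrases in two halves: the first half (mm. 1–4) ends with a half cadence, the second (mm. 5–8) with a perfect authentic cadence — a large antecedent–consequent pair, i.e. a double period.
Phrase 3 begins with the same material as phrase 1, making it parallel.

parallel double period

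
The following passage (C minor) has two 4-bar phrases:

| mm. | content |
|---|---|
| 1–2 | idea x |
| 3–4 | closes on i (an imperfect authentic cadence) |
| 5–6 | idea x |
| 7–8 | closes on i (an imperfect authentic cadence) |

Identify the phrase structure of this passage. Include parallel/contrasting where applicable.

repeated phrase

Both phrases have the same opening (x) and the same cadence (imperfect authentic cadence): the second is a restatement, not a consequent, so this is a repeated phrase rather than a period.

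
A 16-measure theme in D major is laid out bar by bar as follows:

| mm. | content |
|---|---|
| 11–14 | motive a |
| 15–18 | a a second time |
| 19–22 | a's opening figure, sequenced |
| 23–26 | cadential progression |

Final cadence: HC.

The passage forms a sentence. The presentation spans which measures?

measures 11–18

The presentation of a sentence is the basic idea (mm. 11–14) plus its repetition (measures 15-18); the presentation is therefore mm. 11–18.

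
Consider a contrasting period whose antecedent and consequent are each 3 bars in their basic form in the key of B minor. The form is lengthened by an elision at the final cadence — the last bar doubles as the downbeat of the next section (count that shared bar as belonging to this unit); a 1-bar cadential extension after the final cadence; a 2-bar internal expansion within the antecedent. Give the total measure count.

Basic contrasting period: 3 + 3 = 6 bars.
6 (basic form) + 1 (cadential extension) + 2 (internal expansion) = 9.
The elision shares a bar with the next section but does not change this unit's count.

9 measures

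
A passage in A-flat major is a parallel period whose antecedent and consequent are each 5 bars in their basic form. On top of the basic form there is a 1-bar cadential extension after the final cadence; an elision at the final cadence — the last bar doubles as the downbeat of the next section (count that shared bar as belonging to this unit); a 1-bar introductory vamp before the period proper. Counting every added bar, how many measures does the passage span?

12 measures

Basic parallel period: 5 + 5 = 10 bars.
10 (basic form) + 1 (cadential extension) + 1 (introduction) = 12.
The elision shares a bar with the next section but does not change this unit's count.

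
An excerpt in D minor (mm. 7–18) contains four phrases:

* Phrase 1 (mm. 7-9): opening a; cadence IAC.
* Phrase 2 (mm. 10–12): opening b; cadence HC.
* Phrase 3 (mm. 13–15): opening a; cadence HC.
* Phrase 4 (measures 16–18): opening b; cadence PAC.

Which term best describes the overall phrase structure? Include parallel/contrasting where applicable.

Four phrases in two halves: the first half (measures 7–12) ends with a half cadence, the second (mm. 13-18) with a perfect authentic cadence — a large antecedent–consequent pair, i.e. a double period.
Phrase 3 begins with the same material as phrase 1, making it parallel.

parallel double period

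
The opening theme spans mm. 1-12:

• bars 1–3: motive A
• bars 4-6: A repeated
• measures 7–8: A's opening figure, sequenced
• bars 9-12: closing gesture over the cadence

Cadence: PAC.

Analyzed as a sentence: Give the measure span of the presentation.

The presentation of a sentence is the basic idea (bars 1–3) plus its repetition (mm. 4–6); the presentation is therefore bars 1-6.

measures 1–6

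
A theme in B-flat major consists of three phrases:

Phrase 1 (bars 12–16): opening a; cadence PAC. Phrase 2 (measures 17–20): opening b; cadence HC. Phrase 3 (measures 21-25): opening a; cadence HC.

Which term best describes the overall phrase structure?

phrase group

The final phrase closes with a half cadence, which is not stronger than the preceding half cadence; the 3 phrases lack an overall antecedent–consequent design and so form a phrase group.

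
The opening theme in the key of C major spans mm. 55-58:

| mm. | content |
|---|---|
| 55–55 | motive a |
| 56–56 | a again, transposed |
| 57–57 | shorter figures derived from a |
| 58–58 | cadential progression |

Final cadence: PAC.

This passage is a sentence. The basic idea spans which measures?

The presentation of a sentence is the basic idea (bar 55) plus its repetition (m. 56); the basic idea is therefore bar 55.

measures 55–55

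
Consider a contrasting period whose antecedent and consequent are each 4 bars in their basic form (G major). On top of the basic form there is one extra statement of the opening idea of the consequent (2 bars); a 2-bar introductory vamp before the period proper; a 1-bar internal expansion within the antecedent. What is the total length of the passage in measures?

13 measures

Basic contrasting period: 4 + 4 = 8 bars.
8 (basic form) + 2 (extra statement) + 2 (introduction) + 1 (internal expansion) = 13.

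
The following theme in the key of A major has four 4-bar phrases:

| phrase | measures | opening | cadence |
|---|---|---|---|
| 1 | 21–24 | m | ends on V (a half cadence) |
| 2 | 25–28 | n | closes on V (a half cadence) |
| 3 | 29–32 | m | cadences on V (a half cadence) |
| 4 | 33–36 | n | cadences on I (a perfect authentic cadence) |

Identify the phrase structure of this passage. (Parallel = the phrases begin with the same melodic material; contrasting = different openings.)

parallel double period

Four phrases in two halves: the first half (mm. 21–28) ends with a half cadence, the second (measures 29-36) with a perfect authentic cadence — a large antecedent–consequent pair, i.e. a double period.
Phrase 3 begins with the same material as phrase 1, making it parallel.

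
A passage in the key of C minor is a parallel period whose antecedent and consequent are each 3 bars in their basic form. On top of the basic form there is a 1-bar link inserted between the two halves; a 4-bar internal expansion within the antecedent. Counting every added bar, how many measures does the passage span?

11 measures

Basic parallel period: 3 + 3 = 6 bars.
6 (basic form) + 1 (link) + 4 (internal expansion) = 11.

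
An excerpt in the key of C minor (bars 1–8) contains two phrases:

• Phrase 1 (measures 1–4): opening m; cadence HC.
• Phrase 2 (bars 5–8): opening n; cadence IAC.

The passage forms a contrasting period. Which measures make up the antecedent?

The phrase ending with the weaker cadence (half cadence) is the antecedent; the one ending more conclusively (imperfect authentic cadence) is the consequent. The antecedent is measures 1–4.

measures 1–4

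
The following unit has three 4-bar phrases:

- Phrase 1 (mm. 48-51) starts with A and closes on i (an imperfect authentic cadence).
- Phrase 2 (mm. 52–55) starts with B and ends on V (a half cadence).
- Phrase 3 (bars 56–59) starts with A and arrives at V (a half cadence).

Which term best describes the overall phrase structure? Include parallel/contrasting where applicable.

The final phrase closes with a half cadence, which is not stronger than the preceding half cadence; the 3 phrases lack an overall antecedent–consequent design and so form a phrase group.

phrase group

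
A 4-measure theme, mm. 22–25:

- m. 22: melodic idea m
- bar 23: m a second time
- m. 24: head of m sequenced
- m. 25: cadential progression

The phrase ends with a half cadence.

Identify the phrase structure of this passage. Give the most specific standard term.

sentence

Basic idea (m. 22) + its repetition (measure 23) form the presentation; fragmentation and cadence (mm. 24-25) form the continuation — the 4-bar whole is a sentence.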